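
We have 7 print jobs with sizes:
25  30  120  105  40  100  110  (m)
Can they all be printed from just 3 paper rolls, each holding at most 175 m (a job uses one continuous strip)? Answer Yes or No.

No

Total = 530 m; ⌈530/175⌉ = 4.
At least 4 paper rolls are required, but only 3 are allowed.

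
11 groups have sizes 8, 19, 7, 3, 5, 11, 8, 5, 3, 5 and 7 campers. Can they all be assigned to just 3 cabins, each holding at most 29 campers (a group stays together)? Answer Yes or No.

A valid assignment using 3 cabins:
  cabin 1: 19 + 8 = 27
  cabin 2: 11 + 8 + 7 + 3 = 29
  cabin 3: 7 + 5 + 5 + 5 + 3 = 25
Every load is within 29 campers, so 3 cabins suffice.

Yes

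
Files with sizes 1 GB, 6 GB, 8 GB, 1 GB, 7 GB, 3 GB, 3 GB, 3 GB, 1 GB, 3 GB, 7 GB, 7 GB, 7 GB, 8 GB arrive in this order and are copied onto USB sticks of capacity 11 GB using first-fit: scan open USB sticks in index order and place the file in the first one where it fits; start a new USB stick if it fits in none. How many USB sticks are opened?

  1 → USB stick 1 (new)  [load 1/11]
  6 → USB stick 1  [load 7/11]
  8 → USB stick 2 (new)  [load 8/11]
  1 → USB stick 1  [load 8/11]
  7 → USB stick 3 (new)  [load 7/11]
  3 → USB stick 1  [load 11/11]
  3 → USB stick 2  [load 11/11]
  3 → USB stick 3  [load 10/11]
  1 → USB stick 3  [load 11/11]
  3 → USB stick 4 (new)  [load 3/11]
  7 → USB stick 4  [load 10/11]
  7 → USB stick 5 (new)  [load 7/11]
  7 → USB stick 6 (new)  [load 7/11]
  8 → USB stick 7 (new)  [load 8/11]
7 USB sticks opened.

7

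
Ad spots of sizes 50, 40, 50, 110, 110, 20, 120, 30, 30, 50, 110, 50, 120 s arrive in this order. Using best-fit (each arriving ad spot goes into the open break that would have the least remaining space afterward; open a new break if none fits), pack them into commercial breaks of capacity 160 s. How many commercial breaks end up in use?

  50 → break 1 (new)  [load 50/160]
  40 → break 1  [load 90/160]
  50 → break 1  [load 140/160]
  110 → break 2 (new)  [load 110/160]
  110 → break 3 (new)  [load 110/160]
  20 → break 1  [load 160/160]
  120 → break 4 (new)  [load 120/160]
  30 → break 4  [load 150/160]
  30 → break 2  [load 140/160]
  50 → break 3  [load 160/160]
  110 → break 5 (new)  [load 110/160]
  50 → break 5  [load 160/160]
  120 → break 6 (new)  [load 120/160]
6 commercial breaks opened.

6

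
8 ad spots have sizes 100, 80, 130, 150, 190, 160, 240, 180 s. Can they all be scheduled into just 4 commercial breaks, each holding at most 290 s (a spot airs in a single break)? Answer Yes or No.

No

Total = 1230 s; ⌈1230/290⌉ = 5.
At least 5 commercial breaks are required, but only 4 are allowed.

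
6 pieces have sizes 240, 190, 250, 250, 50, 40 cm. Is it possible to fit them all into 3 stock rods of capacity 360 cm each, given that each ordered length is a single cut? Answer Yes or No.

Total = 1020 cm; ⌈1020/360⌉ = 3.
4 pieces each exceed half the capacity and cannot share a stock rod, forcing at least 4 stock rods.
At least 4 stock rods are required, but only 3 are allowed.

No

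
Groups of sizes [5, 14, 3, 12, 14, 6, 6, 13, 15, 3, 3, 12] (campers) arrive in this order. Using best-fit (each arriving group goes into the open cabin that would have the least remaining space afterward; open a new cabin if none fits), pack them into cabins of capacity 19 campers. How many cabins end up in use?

  5 → cabin 1 (new)  [load 5/19]
  14 → cabin 1  [load 19/19]
  3 → cabin 2 (new)  [load 3/19]
  12 → cabin 2  [load 15/19]
  14 → cabin 3 (new)  [load 14/19]
  6 → cabin 4 (new)  [load 6/19]
  6 → cabin 4  [load 12/19]
  13 → cabin 5 (new)  [load 13/19]
  15 → cabin 6 (new)  [load 15/19]
  3 → cabin 2  [load 18/19]
  3 → cabin 6  [load 18/19]
  12 → cabin 7 (new)  [load 12/19]
7 cabins opened.

7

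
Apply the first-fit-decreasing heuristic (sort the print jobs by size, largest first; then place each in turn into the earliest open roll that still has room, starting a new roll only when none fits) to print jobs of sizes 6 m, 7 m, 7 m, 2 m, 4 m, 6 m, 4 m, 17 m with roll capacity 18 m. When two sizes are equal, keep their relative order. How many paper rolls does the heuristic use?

Sorted descending: 17, 7, 7, 6, 6, 4, 4, 2.
  17 → roll 1 (new)  [load 17/18]
  7 → roll 2 (new)  [load 7/18]
  7 → roll 2  [load 14/18]
  6 → roll 3 (new)  [load 6/18]
  6 → roll 3  [load 12/18]
  4 → roll 2  [load 18/18]
  4 → roll 3  [load 16/18]
  2 → roll 3  [load 18/18]
3 paper rolls opened.

3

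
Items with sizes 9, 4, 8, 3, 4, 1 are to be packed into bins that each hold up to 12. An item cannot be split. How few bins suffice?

Total = 9 + 8 + 4 + 4 + 3 + 1 = 29.
Lower bound: ⌈29/12⌉ = 3 bins.
A packing using 3 bins:
  bin 1: 9 + 3 = 12
  bin 2: 8 + 4 = 12
  bin 3: 4 + 1 = 5
This matches the lower bound, so 3 is optimal.

3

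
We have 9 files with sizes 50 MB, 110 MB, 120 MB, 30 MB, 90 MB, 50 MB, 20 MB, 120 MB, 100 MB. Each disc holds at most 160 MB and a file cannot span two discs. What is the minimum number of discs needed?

Total = 120 + 120 + 110 + 100 + 90 + 50 + 50 + 30 + 20 = 690 MB.
Lower bound: ⌈690/160⌉ = 5 discs.
A packing using 5 discs:
  disc 1: 120 + 30 = 150
  disc 2: 120 + 20 = 140
  disc 3: 110 + 50 = 160
  disc 4: 100 + 50 = 150
  disc 5: 90 = 90
This matches the lower bound, so 5 is optimal.

5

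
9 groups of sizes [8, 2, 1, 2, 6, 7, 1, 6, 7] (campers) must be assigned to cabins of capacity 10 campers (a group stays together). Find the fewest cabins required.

5

Total = 8 + 7 + 7 + 6 + 6 + 2 + 2 + 1 + 1 = 40 campers.
Lower bound: ⌈40/10⌉ = 4 cabins.
Also, 5 groups each exceed 5 campers, and no two of those can share a cabin, so at least 5 cabins are needed.
A packing using 5 cabins:
  cabin 1: 8 + 2 = 10
  cabin 2: 7 + 2 + 1 = 10
  cabin 3: 7 + 1 = 8
  cabin 4: 6 = 6
  cabin 5: 6 = 6
This matches the lower bound, so 5 is optimal.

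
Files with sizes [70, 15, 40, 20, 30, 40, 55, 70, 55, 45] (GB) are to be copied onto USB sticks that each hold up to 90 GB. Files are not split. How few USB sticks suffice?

Total = 70 + 70 + 55 + 55 + 45 + 40 + 40 + 30 + 20 + 15 = 440 GB.
Lower bound: ⌈440/90⌉ = 5 USB sticks.
A packing using 6 USB sticks:
  USB stick 1: 70 + 20 = 90
  USB stick 2: 70 + 15 = 85
  USB stick 3: 55 + 30 = 85
  USB stick 4: 55 = 55
  USB stick 5: 45 + 40 = 85
  USB stick 6: 40 = 40
No arrangement into 5 USB sticks stays within capacity, so 6 is optimal.

6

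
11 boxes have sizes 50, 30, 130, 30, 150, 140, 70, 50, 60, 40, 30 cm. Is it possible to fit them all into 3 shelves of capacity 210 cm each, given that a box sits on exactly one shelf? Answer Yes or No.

No

Total = 780 cm; ⌈780/210⌉ = 4.
At least 4 shelves are required, but only 3 are allowed.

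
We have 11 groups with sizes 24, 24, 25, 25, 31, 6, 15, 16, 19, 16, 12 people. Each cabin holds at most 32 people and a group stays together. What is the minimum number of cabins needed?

Total = 31 + 25 + 25 + 24 + 24 + 19 + 16 + 16 + 15 + 12 + 6 = 213 people.
Lower bound: ⌈213/32⌉ = 7 cabins.
A packing using 8 cabins:
  cabin 1: 31 = 31
  cabin 2: 25 + 6 = 31
  cabin 3: 25 = 25
  cabin 4: 24 = 24
  cabin 5: 24 = 24
  cabin 6: 19 + 12 = 31
  cabin 7: 16 + 16 = 32
  cabin 8: 15 = 15
No arrangement into 7 cabins stays within capacity, so 8 is optimal.

8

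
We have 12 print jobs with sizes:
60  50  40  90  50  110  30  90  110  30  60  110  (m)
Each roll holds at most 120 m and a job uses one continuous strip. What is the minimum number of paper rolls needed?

Total = 110 + 110 + 110 + 90 + 90 + 60 + 60 + 50 + 50 + 40 + 30 + 30 = 830 m.
Lower bound: ⌈830/120⌉ = 7 paper rolls.
A packing using 8 paper rolls:
  roll 1: 110 = 110
  roll 2: 110 = 110
  roll 3: 110 = 110
  roll 4: 90 + 30 = 120
  roll 5: 90 + 30 = 120
  roll 6: 60 + 60 = 120
  roll 7: 50 + 50 = 100
  roll 8: 40 = 40
No arrangement into 7 paper rolls stays within capacity, so 8 is optimal.

8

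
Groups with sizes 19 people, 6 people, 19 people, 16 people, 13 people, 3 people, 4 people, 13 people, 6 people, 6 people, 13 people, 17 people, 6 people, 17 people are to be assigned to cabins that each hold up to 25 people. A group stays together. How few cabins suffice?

8

Total = 19 + 19 + 17 + 17 + 16 + 13 + 13 + 13 + 6 + 6 + 6 + 6 + 4 + 3 = 158 people.
Lower bound: ⌈158/25⌉ = 7 cabins.
Also, 8 groups each exceed 25/2 people, and no two of those can share a cabin, so at least 8 cabins are needed.
A packing using 8 cabins:
  cabin 1: 19 + 6 = 25
  cabin 2: 19 + 6 = 25
  cabin 3: 17 + 6 = 23
  cabin 4: 17 + 6 = 23
  cabin 5: 16 + 4 + 3 = 23
  cabin 6: 13 = 13
  cabin 7: 13 = 13
  cabin 8: 13 = 13
This matches the lower bound, so 8 is optimal.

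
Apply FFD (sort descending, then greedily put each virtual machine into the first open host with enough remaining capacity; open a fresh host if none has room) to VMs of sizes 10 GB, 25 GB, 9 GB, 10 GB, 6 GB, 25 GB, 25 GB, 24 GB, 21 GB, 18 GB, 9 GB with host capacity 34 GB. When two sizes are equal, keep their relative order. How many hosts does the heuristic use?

6

Sorted descending: 25, 25, 25, 24, 21, 18, 10, 10, 9, 9, 6.
  25 → host 1 (new)  [load 25/34]
  25 → host 2 (new)  [load 25/34]
  25 → host 3 (new)  [load 25/34]
  24 → host 4 (new)  [load 24/34]
  21 → host 5 (new)  [load 21/34]
  18 → host 6 (new)  [load 18/34]
  10 → host 4  [load 34/34]
  10 → host 5  [load 31/34]
  9 → host 1  [load 34/34]
  9 → host 2  [load 34/34]
  6 → host 3  [load 31/34]
6 hosts opened.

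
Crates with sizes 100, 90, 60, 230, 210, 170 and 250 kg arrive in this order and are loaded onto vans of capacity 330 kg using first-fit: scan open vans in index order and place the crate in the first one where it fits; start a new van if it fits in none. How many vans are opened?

  100 → van 1 (new)  [load 100/330]
  90 → van 1  [load 190/330]
  60 → van 1  [load 250/330]
  230 → van 2 (new)  [load 230/330]
  210 → van 3 (new)  [load 210/330]
  170 → van 4 (new)  [load 170/330]
  250 → van 5 (new)  [load 250/330]
5 vans opened.

5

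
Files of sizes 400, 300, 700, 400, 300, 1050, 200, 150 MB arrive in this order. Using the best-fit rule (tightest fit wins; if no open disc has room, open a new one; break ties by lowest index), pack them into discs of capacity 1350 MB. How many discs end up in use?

  400 → disc 1 (new)  [load 400/1350]
  300 → disc 1  [load 700/1350]
  700 → disc 2 (new)  [load 700/1350]
  400 → disc 1  [load 1100/1350]
  300 → disc 2  [load 1000/1350]
  1050 → disc 3 (new)  [load 1050/1350]
  200 → disc 1  [load 1300/1350]
  150 → disc 3  [load 1200/1350]
3 discs opened.

3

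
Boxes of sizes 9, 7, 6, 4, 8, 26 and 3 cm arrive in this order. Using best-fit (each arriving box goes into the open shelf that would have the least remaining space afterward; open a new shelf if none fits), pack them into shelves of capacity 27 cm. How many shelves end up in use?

  9 → shelf 1 (new)  [load 9/27]
  7 → shelf 1  [load 16/27]
  6 → shelf 1  [load 22/27]
  4 → shelf 1  [load 26/27]
  8 → shelf 2 (new)  [load 8/27]
  26 → shelf 3 (new)  [load 26/27]
  3 → shelf 2  [load 11/27]
3 shelves opened.

3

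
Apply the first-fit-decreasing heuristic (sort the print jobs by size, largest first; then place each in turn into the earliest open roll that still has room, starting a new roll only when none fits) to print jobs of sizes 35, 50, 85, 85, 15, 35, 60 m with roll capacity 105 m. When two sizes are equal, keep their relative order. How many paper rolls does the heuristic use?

4

Sorted descending: 85, 85, 60, 50, 35, 35, 15.
  85 → roll 1 (new)  [load 85/105]
  85 → roll 2 (new)  [load 85/105]
  60 → roll 3 (new)  [load 60/105]
  50 → roll 4 (new)  [load 50/105]
  35 → roll 3  [load 95/105]
  35 → roll 4  [load 85/105]
  15 → roll 1  [load 100/105]
4 paper rolls opened.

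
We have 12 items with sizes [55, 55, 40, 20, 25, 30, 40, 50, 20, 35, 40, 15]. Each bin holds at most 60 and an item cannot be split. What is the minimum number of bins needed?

8

Total = 55 + 55 + 50 + 40 + 40 + 40 + 35 + 30 + 25 + 20 + 20 + 15 = 425.
Lower bound: ⌈425/60⌉ = 8 bins.
A packing using 8 bins:
  bin 1: 55 = 55
  bin 2: 55 = 55
  bin 3: 50 = 50
  bin 4: 40 + 20 = 60
  bin 5: 40 + 20 = 60
  bin 6: 40 + 15 = 55
  bin 7: 35 + 25 = 60
  bin 8: 30 = 30
This matches the lower bound, so 8 is optimal.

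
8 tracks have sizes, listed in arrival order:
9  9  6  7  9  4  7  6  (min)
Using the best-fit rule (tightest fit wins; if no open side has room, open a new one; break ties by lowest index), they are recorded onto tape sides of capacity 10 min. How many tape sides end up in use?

  9 → side 1 (new)  [load 9/10]
  9 → side 2 (new)  [load 9/10]
  6 → side 3 (new)  [load 6/10]
  7 → side 4 (new)  [load 7/10]
  9 → side 5 (new)  [load 9/10]
  4 → side 3  [load 10/10]
  7 → side 6 (new)  [load 7/10]
  6 → side 7 (new)  [load 6/10]
7 tape sides opened.

7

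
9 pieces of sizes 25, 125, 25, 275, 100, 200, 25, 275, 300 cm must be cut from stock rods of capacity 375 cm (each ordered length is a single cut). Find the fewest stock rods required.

4

Total = 300 + 275 + 275 + 200 + 125 + 100 + 25 + 25 + 25 = 1350 cm.
Lower bound: ⌈1350/375⌉ = 4 stock rods.
A packing using 4 stock rods:
  stock rod 1: 300 + 25 + 25 + 25 = 375
  stock rod 2: 275 + 100 = 375
  stock rod 3: 275 = 275
  stock rod 4: 200 + 125 = 325
This matches the lower bound, so 4 is optimal.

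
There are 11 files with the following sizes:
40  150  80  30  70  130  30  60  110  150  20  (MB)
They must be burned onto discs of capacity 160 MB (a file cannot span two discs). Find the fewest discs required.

6

Total = 150 + 150 + 130 + 110 + 80 + 70 + 60 + 40 + 30 + 30 + 20 = 870 MB.
Lower bound: ⌈870/160⌉ = 6 discs.
A packing using 6 discs:
  disc 1: 150 = 150
  disc 2: 150 = 150
  disc 3: 130 + 30 = 160
  disc 4: 110 + 40 = 150
  disc 5: 80 + 70 = 150
  disc 6: 60 + 30 + 20 = 110
This matches the lower bound, so 6 is optimal.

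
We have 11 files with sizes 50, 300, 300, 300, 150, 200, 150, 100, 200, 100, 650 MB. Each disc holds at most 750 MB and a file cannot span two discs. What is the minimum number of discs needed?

4

Total = 650 + 300 + 300 + 300 + 200 + 200 + 150 + 150 + 100 + 100 + 50 = 2500 MB.
Lower bound: ⌈2500/750⌉ = 4 discs.
A packing using 4 discs:
  disc 1: 650 + 100 = 750
  disc 2: 300 + 300 + 150 = 750
  disc 3: 300 + 200 + 200 + 50 = 750
  disc 4: 150 + 100 = 250
This matches the lower bound, so 4 is optimal.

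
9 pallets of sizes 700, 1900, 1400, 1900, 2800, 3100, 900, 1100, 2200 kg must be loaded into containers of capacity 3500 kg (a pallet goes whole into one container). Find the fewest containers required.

5

Total = 3100 + 2800 + 2200 + 1900 + 1900 + 1400 + 1100 + 900 + 700 = 16000 kg.
Lower bound: ⌈16000/3500⌉ = 5 containers.
A packing using 5 containers:
  container 1: 3100 = 3100
  container 2: 2800 + 700 = 3500
  container 3: 2200 + 1100 = 3300
  container 4: 1900 + 1400 = 3300
  container 5: 1900 + 900 = 2800
This matches the lower bound, so 5 is optimal.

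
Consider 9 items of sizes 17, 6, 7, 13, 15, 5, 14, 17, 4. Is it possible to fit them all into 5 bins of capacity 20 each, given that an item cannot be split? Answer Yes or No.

No

Total = 98; ⌈98/20⌉ = 5.
The bound of 5 does not rule out 5, but exhaustive search shows no assignment into 5 bins of capacity 20 exists — the minimum is 6.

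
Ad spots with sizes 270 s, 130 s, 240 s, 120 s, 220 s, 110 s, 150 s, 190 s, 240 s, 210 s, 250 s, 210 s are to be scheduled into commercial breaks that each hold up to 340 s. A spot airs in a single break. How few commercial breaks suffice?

8

Total = 270 + 250 + 240 + 240 + 220 + 210 + 210 + 190 + 150 + 130 + 120 + 110 = 2340 s.
Lower bound: ⌈2340/340⌉ = 7 commercial breaks.
Also, 8 ad spots each exceed 170 s, and no two of those can share a break, so at least 8 commercial breaks are needed.
A packing using 8 commercial breaks:
  break 1: 270 = 270
  break 2: 250 = 250
  break 3: 240 = 240
  break 4: 240 = 240
  break 5: 220 + 120 = 340
  break 6: 210 + 130 = 340
  break 7: 210 + 110 = 320
  break 8: 190 + 150 = 340
This matches the lower bound, so 8 is optimal.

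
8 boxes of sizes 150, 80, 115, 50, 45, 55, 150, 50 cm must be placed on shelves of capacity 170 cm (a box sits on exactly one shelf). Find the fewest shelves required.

Total = 150 + 150 + 115 + 80 + 55 + 50 + 50 + 45 = 695 cm.
Lower bound: ⌈695/170⌉ = 5 shelves.
A packing using 5 shelves:
  shelf 1: 150 = 150
  shelf 2: 150 = 150
  shelf 3: 115 + 55 = 170
  shelf 4: 80 + 50 = 130
  shelf 5: 50 + 45 = 95
This matches the lower bound, so 5 is optimal.

5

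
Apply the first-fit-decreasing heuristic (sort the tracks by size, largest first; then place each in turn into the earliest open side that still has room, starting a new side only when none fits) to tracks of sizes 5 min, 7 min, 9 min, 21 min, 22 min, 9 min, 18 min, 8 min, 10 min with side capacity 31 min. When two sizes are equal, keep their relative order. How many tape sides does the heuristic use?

4

Sorted descending: 22, 21, 18, 10, 9, 9, 8, 7, 5.
  22 → side 1 (new)  [load 22/31]
  21 → side 2 (new)  [load 21/31]
  18 → side 3 (new)  [load 18/31]
  10 → side 2  [load 31/31]
  9 → side 1  [load 31/31]
  9 → side 3  [load 27/31]
  8 → side 4 (new)  [load 8/31]
  7 → side 4  [load 15/31]
  5 → side 4  [load 20/31]
4 tape sides opened.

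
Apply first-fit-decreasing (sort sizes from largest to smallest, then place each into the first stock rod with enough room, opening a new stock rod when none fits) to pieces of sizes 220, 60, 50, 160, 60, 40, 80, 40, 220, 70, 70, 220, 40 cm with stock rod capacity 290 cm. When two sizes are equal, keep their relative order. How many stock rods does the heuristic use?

5

Sorted descending: 220, 220, 220, 160, 80, 70, 70, 60, 60, 50, 40, 40, 40.
  220 → stock rod 1 (new)  [load 220/290]
  220 → stock rod 2 (new)  [load 220/290]
  220 → stock rod 3 (new)  [load 220/290]
  160 → stock rod 4 (new)  [load 160/290]
  80 → stock rod 4  [load 240/290]
  70 → stock rod 1  [load 290/290]
  70 → stock rod 2  [load 290/290]
  60 → stock rod 3  [load 280/290]
  60 → stock rod 5 (new)  [load 60/290]
  50 → stock rod 4  [load 290/290]
  40 → stock rod 5  [load 100/290]
  40 → stock rod 5  [load 140/290]
  40 → stock rod 5  [load 180/290]
5 stock rods opened.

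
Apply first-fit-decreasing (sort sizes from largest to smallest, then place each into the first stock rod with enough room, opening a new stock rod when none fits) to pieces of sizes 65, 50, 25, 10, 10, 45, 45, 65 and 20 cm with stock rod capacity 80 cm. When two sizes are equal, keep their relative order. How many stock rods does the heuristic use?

Sorted descending: 65, 65, 50, 45, 45, 25, 20, 10, 10.
  65 → stock rod 1 (new)  [load 65/80]
  65 → stock rod 2 (new)  [load 65/80]
  50 → stock rod 3 (new)  [load 50/80]
  45 → stock rod 4 (new)  [load 45/80]
  45 → stock rod 5 (new)  [load 45/80]
  25 → stock rod 3  [load 75/80]
  20 → stock rod 4  [load 65/80]
  10 → stock rod 1  [load 75/80]
  10 → stock rod 2  [load 75/80]
5 stock rods opened.

5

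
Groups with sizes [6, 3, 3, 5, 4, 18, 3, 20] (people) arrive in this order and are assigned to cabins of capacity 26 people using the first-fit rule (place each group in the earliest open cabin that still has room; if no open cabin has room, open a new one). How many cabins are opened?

3

  6 → cabin 1 (new)  [load 6/26]
  3 → cabin 1  [load 9/26]
  3 → cabin 1  [load 12/26]
  5 → cabin 1  [load 17/26]
  4 → cabin 1  [load 21/26]
  18 → cabin 2 (new)  [load 18/26]
  3 → cabin 1  [load 24/26]
  20 → cabin 3 (new)  [load 20/26]
3 cabins opened.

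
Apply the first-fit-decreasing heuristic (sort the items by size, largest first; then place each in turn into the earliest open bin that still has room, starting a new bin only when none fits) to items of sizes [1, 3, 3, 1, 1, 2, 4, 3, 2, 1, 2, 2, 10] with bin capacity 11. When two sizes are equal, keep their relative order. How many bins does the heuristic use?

Sorted descending: 10, 4, 3, 3, 3, 2, 2, 2, 2, 1, 1, 1, 1.
  10 → bin 1 (new)  [load 10/11]
  4 → bin 2 (new)  [load 4/11]
  3 → bin 2  [load 7/11]
  3 → bin 2  [load 10/11]
  3 → bin 3 (new)  [load 3/11]
  2 → bin 3  [load 5/11]
  2 → bin 3  [load 7/11]
  2 → bin 3  [load 9/11]
  2 → bin 3  [load 11/11]
  1 → bin 1  [load 11/11]
  1 → bin 2  [load 11/11]
  1 → bin 4 (new)  [load 1/11]
  1 → bin 4  [load 2/11]
4 bins opened.

4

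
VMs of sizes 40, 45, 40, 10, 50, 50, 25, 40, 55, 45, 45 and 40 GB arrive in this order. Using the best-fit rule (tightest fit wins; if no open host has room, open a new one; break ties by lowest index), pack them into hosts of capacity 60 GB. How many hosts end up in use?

  40 → host 1 (new)  [load 40/60]
  45 → host 2 (new)  [load 45/60]
  40 → host 3 (new)  [load 40/60]
  10 → host 2  [load 55/60]
  50 → host 4 (new)  [load 50/60]
  50 → host 5 (new)  [load 50/60]
  25 → host 6 (new)  [load 25/60]
  40 → host 7 (new)  [load 40/60]
  55 → host 8 (new)  [load 55/60]
  45 → host 9 (new)  [load 45/60]
  45 → host 10 (new)  [load 45/60]
  40 → host 11 (new)  [load 40/60]
11 hosts opened.

11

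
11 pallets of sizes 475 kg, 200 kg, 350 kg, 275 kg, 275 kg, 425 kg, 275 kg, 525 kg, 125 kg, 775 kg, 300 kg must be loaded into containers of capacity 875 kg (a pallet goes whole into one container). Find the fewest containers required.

Total = 775 + 525 + 475 + 425 + 350 + 300 + 275 + 275 + 275 + 200 + 125 = 4000 kg.
Lower bound: ⌈4000/875⌉ = 5 containers.
A packing using 5 containers:
  container 1: 775 = 775
  container 2: 525 + 350 = 875
  container 3: 475 + 300 = 775
  container 4: 425 + 275 + 125 = 825
  container 5: 275 + 275 + 200 = 750
This matches the lower bound, so 5 is optimal.

5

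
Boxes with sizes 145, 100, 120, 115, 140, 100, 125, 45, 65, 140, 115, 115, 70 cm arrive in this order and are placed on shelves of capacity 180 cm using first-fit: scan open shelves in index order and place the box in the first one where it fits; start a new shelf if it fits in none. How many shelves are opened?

10

  145 → shelf 1 (new)  [load 145/180]
  100 → shelf 2 (new)  [load 100/180]
  120 → shelf 3 (new)  [load 120/180]
  115 → shelf 4 (new)  [load 115/180]
  140 → shelf 5 (new)  [load 140/180]
  100 → shelf 6 (new)  [load 100/180]
  125 → shelf 7 (new)  [load 125/180]
  45 → shelf 2  [load 145/180]
  65 → shelf 4  [load 180/180]
  140 → shelf 8 (new)  [load 140/180]
  115 → shelf 9 (new)  [load 115/180]
  115 → shelf 10 (new)  [load 115/180]
  70 → shelf 6  [load 170/180]
10 shelves opened.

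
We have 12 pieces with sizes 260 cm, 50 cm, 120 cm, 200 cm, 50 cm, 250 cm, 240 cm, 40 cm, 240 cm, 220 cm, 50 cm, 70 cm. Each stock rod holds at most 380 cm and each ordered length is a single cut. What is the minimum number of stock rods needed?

6

Total = 260 + 250 + 240 + 240 + 220 + 200 + 120 + 70 + 50 + 50 + 50 + 40 = 1790 cm.
Lower bound: ⌈1790/380⌉ = 5 stock rods.
Also, 6 pieces each exceed 190 cm, and no two of those can share a stock rod, so at least 6 stock rods are needed.
A packing using 6 stock rods:
  stock rod 1: 260 + 120 = 380
  stock rod 2: 250 + 70 + 50 = 370
  stock rod 3: 240 + 50 + 50 + 40 = 380
  stock rod 4: 240 = 240
  stock rod 5: 220 = 220
  stock rod 6: 200 = 200
This matches the lower bound, so 6 is optimal.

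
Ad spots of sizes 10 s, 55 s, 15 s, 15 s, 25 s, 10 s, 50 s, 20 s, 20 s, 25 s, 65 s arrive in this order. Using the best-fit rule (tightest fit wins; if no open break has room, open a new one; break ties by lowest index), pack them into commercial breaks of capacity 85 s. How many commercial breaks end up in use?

5

  10 → break 1 (new)  [load 10/85]
  55 → break 1  [load 65/85]
  15 → break 1  [load 80/85]
  15 → break 2 (new)  [load 15/85]
  25 → break 2  [load 40/85]
  10 → break 2  [load 50/85]
  50 → break 3 (new)  [load 50/85]
  20 → break 2  [load 70/85]
  20 → break 3  [load 70/85]
  25 → break 4 (new)  [load 25/85]
  65 → break 5 (new)  [load 65/85]
5 commercial breaks opened.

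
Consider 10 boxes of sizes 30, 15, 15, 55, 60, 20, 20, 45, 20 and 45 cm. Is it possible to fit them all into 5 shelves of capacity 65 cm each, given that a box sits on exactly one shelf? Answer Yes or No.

Total = 325 cm; ⌈325/65⌉ = 5.
The bound of 5 does not rule out 5, but exhaustive search shows no assignment into 5 shelves of capacity 65 cm exists — the minimum is 6.

No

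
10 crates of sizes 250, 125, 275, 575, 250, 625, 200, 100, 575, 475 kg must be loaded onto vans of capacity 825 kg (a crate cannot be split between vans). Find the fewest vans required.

Total = 625 + 575 + 575 + 475 + 275 + 250 + 250 + 200 + 125 + 100 = 3450 kg.
Lower bound: ⌈3450/825⌉ = 5 vans.
A packing using 5 vans:
  van 1: 625 + 200 = 825
  van 2: 575 + 250 = 825
  van 3: 575 + 250 = 825
  van 4: 475 + 275 = 750
  van 5: 125 + 100 = 225
This matches the lower bound, so 5 is optimal.

5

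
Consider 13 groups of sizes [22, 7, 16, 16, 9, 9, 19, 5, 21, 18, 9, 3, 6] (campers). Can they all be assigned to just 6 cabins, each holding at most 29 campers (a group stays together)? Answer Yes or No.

A valid assignment using 6 cabins:
  cabin 1: 22 + 7 = 29
  cabin 2: 21 + 6 = 27
  cabin 3: 19 + 9 = 28
  cabin 4: 18 + 9 = 27
  cabin 5: 16 + 9 + 3 = 28
  cabin 6: 16 + 5 = 21
Every load is within 29 campers, so 6 cabins suffice.

Yes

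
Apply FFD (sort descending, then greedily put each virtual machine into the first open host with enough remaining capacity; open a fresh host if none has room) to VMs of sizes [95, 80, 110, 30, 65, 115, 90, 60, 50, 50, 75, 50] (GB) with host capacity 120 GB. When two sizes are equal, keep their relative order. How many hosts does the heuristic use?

9

Sorted descending: 115, 110, 95, 90, 80, 75, 65, 60, 50, 50, 50, 30.
  115 → host 1 (new)  [load 115/120]
  110 → host 2 (new)  [load 110/120]
  95 → host 3 (new)  [load 95/120]
  90 → host 4 (new)  [load 90/120]
  80 → host 5 (new)  [load 80/120]
  75 → host 6 (new)  [load 75/120]
  65 → host 7 (new)  [load 65/120]
  60 → host 8 (new)  [load 60/120]
  50 → host 7  [load 115/120]
  50 → host 8  [load 110/120]
  50 → host 9 (new)  [load 50/120]
  30 → host 4  [load 120/120]
9 hosts opened.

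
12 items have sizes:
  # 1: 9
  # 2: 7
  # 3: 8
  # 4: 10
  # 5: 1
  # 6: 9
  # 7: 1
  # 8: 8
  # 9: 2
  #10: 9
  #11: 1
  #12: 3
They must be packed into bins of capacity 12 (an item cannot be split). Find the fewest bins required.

7

Total = 10 + 9 + 9 + 9 + 8 + 8 + 7 + 3 + 2 + 1 + 1 + 1 = 68.
Lower bound: ⌈68/12⌉ = 6 bins.
Also, 7 items each exceed 6, and no two of those can share a bin, so at least 7 bins are needed.
A packing using 7 bins:
  bin 1: 10 + 2 = 12
  bin 2: 9 + 3 = 12
  bin 3: 9 + 1 + 1 + 1 = 12
  bin 4: 9 = 9
  bin 5: 8 = 8
  bin 6: 8 = 8
  bin 7: 7 = 7
This matches the lower bound, so 7 is optimal.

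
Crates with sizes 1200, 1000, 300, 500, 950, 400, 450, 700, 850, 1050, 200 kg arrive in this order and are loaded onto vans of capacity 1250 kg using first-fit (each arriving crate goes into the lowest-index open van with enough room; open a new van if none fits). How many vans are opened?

  1200 → van 1 (new)  [load 1200/1250]
  1000 → van 2 (new)  [load 1000/1250]
  300 → van 3 (new)  [load 300/1250]
  500 → van 3  [load 800/1250]
  950 → van 4 (new)  [load 950/1250]
  400 → van 3  [load 1200/1250]
  450 → van 5 (new)  [load 450/1250]
  700 → van 5  [load 1150/1250]
  850 → van 6 (new)  [load 850/1250]
  1050 → van 7 (new)  [load 1050/1250]
  200 → van 2  [load 1200/1250]
7 vans opened.

7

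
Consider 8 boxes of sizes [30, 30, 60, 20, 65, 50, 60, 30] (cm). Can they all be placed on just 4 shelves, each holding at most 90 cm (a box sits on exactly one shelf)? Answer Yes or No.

Yes

A valid assignment using 4 shelves:
  shelf 1: 65 + 20 = 85
  shelf 2: 60 + 30 = 90
  shelf 3: 60 + 30 = 90
  shelf 4: 50 + 30 = 80
Every load is within 90 cm, so 4 shelves suffice.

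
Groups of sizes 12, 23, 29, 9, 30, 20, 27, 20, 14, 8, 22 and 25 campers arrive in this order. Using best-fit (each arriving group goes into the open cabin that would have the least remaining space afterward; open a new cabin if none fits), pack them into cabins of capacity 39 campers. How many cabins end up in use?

  12 → cabin 1 (new)  [load 12/39]
  23 → cabin 1  [load 35/39]
  29 → cabin 2 (new)  [load 29/39]
  9 → cabin 2  [load 38/39]
  30 → cabin 3 (new)  [load 30/39]
  20 → cabin 4 (new)  [load 20/39]
  27 → cabin 5 (new)  [load 27/39]
  20 → cabin 6 (new)  [load 20/39]
  14 → cabin 4  [load 34/39]
  8 → cabin 3  [load 38/39]
  22 → cabin 7 (new)  [load 22/39]
  25 → cabin 8 (new)  [load 25/39]
8 cabins opened.

8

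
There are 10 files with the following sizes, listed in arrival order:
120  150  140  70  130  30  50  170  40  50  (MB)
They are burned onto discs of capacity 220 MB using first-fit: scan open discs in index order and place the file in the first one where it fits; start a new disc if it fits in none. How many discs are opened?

  120 → disc 1 (new)  [load 120/220]
  150 → disc 2 (new)  [load 150/220]
  140 → disc 3 (new)  [load 140/220]
  70 → disc 1  [load 190/220]
  130 → disc 4 (new)  [load 130/220]
  30 → disc 1  [load 220/220]
  50 → disc 2  [load 200/220]
  170 → disc 5 (new)  [load 170/220]
  40 → disc 3  [load 180/220]
  50 → disc 4  [load 180/220]
5 discs opened.

5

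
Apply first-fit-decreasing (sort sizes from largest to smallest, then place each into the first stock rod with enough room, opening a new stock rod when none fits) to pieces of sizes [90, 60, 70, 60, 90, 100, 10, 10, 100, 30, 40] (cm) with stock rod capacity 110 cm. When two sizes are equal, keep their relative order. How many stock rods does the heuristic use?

7

Sorted descending: 100, 100, 90, 90, 70, 60, 60, 40, 30, 10, 10.
  100 → stock rod 1 (new)  [load 100/110]
  100 → stock rod 2 (new)  [load 100/110]
  90 → stock rod 3 (new)  [load 90/110]
  90 → stock rod 4 (new)  [load 90/110]
  70 → stock rod 5 (new)  [load 70/110]
  60 → stock rod 6 (new)  [load 60/110]
  60 → stock rod 7 (new)  [load 60/110]
  40 → stock rod 5  [load 110/110]
  30 → stock rod 6  [load 90/110]
  10 → stock rod 1  [load 110/110]
  10 → stock rod 2  [load 110/110]
7 stock rods opened.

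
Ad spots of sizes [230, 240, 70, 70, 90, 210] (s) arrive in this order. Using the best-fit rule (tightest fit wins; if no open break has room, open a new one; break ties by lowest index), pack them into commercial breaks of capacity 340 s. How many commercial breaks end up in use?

3

  230 → break 1 (new)  [load 230/340]
  240 → break 2 (new)  [load 240/340]
  70 → break 2  [load 310/340]
  70 → break 1  [load 300/340]
  90 → break 3 (new)  [load 90/340]
  210 → break 3  [load 300/340]
3 commercial breaks opened.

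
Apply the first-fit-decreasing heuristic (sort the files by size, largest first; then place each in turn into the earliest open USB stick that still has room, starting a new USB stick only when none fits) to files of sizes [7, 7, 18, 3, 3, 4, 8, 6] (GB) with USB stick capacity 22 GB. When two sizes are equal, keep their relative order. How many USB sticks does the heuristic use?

Sorted descending: 18, 8, 7, 7, 6, 4, 3, 3.
  18 → USB stick 1 (new)  [load 18/22]
  8 → USB stick 2 (new)  [load 8/22]
  7 → USB stick 2  [load 15/22]
  7 → USB stick 2  [load 22/22]
  6 → USB stick 3 (new)  [load 6/22]
  4 → USB stick 1  [load 22/22]
  3 → USB stick 3  [load 9/22]
  3 → USB stick 3  [load 12/22]
3 USB sticks opened.

3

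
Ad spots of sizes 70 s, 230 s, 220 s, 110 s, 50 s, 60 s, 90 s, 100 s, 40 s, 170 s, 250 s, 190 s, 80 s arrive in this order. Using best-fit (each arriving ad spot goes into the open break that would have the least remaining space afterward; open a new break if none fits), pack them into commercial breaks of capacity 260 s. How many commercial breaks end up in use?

7

  70 → break 1 (new)  [load 70/260]
  230 → break 2 (new)  [load 230/260]
  220 → break 3 (new)  [load 220/260]
  110 → break 1  [load 180/260]
  50 → break 1  [load 230/260]
  60 → break 4 (new)  [load 60/260]
  90 → break 4  [load 150/260]
  100 → break 4  [load 250/260]
  40 → break 3  [load 260/260]
  170 → break 5 (new)  [load 170/260]
  250 → break 6 (new)  [load 250/260]
  190 → break 7 (new)  [load 190/260]
  80 → break 5  [load 250/260]
7 commercial breaks opened.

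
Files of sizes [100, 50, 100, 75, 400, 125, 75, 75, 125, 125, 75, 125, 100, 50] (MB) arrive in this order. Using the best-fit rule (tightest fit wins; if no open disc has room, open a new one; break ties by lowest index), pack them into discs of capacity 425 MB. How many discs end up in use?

  100 → disc 1 (new)  [load 100/425]
  50 → disc 1  [load 150/425]
  100 → disc 1  [load 250/425]
  75 → disc 1  [load 325/425]
  400 → disc 2 (new)  [load 400/425]
  125 → disc 3 (new)  [load 125/425]
  75 → disc 1  [load 400/425]
  75 → disc 3  [load 200/425]
  125 → disc 3  [load 325/425]
  125 → disc 4 (new)  [load 125/425]
  75 → disc 3  [load 400/425]
  125 → disc 4  [load 250/425]
  100 → disc 4  [load 350/425]
  50 → disc 4  [load 400/425]
4 discs opened.

4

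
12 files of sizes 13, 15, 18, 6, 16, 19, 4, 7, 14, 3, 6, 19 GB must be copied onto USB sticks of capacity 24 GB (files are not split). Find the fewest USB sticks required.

7

Total = 19 + 19 + 18 + 16 + 15 + 14 + 13 + 7 + 6 + 6 + 4 + 3 = 140 GB.
Lower bound: ⌈140/24⌉ = 6 USB sticks.
Also, 7 files each exceed 12 GB, and no two of those can share a USB stick, so at least 7 USB sticks are needed.
A packing using 7 USB sticks:
  USB stick 1: 19 + 4 = 23
  USB stick 2: 19 + 3 = 22
  USB stick 3: 18 + 6 = 24
  USB stick 4: 16 + 7 = 23
  USB stick 5: 15 + 6 = 21
  USB stick 6: 14 = 14
  USB stick 7: 13 = 13
This matches the lower bound, so 7 is optimal.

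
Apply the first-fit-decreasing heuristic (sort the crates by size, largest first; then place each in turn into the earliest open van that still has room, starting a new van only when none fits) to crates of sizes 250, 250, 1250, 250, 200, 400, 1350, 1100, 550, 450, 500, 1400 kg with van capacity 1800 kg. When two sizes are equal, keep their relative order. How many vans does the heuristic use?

5

Sorted descending: 1400, 1350, 1250, 1100, 550, 500, 450, 400, 250, 250, 250, 200.
  1400 → van 1 (new)  [load 1400/1800]
  1350 → van 2 (new)  [load 1350/1800]
  1250 → van 3 (new)  [load 1250/1800]
  1100 → van 4 (new)  [load 1100/1800]
  550 → van 3  [load 1800/1800]
  500 → van 4  [load 1600/1800]
  450 → van 2  [load 1800/1800]
  400 → van 1  [load 1800/1800]
  250 → van 5 (new)  [load 250/1800]
  250 → van 5  [load 500/1800]
  250 → van 5  [load 750/1800]
  200 → van 4  [load 1800/1800]
5 vans opened.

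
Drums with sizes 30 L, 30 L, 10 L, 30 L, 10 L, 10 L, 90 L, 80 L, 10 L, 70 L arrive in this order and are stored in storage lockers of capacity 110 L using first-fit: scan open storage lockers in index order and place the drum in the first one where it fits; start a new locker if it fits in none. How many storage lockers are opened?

4

  30 → locker 1 (new)  [load 30/110]
  30 → locker 1  [load 60/110]
  10 → locker 1  [load 70/110]
  30 → locker 1  [load 100/110]
  10 → locker 1  [load 110/110]
  10 → locker 2 (new)  [load 10/110]
  90 → locker 2  [load 100/110]
  80 → locker 3 (new)  [load 80/110]
  10 → locker 2  [load 110/110]
  70 → locker 4 (new)  [load 70/110]
4 storage lockers opened.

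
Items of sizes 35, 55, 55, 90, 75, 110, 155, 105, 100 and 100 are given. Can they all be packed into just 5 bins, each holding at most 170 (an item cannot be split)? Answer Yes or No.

Total = 880; ⌈880/170⌉ = 6.
At least 6 bins are required, but only 5 are allowed.

No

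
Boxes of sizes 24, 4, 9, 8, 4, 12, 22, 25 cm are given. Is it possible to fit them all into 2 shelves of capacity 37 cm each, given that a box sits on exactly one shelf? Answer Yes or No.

Total = 108 cm; ⌈108/37⌉ = 3.
At least 3 shelves are required, but only 2 are allowed.

No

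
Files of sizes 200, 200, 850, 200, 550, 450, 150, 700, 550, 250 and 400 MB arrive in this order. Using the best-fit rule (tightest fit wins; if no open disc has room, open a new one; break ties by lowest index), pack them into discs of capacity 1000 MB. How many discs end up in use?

  200 → disc 1 (new)  [load 200/1000]
  200 → disc 1  [load 400/1000]
  850 → disc 2 (new)  [load 850/1000]
  200 → disc 1  [load 600/1000]
  550 → disc 3 (new)  [load 550/1000]
  450 → disc 3  [load 1000/1000]
  150 → disc 2  [load 1000/1000]
  700 → disc 4 (new)  [load 700/1000]
  550 → disc 5 (new)  [load 550/1000]
  250 → disc 4  [load 950/1000]
  400 → disc 1  [load 1000/1000]
5 discs opened.

5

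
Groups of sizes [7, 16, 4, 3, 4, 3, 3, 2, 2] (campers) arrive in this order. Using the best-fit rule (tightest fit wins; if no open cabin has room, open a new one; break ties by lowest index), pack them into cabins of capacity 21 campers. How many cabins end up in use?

3

  7 → cabin 1 (new)  [load 7/21]
  16 → cabin 2 (new)  [load 16/21]
  4 → cabin 2  [load 20/21]
  3 → cabin 1  [load 10/21]
  4 → cabin 1  [load 14/21]
  3 → cabin 1  [load 17/21]
  3 → cabin 1  [load 20/21]
  2 → cabin 3 (new)  [load 2/21]
  2 → cabin 3  [load 4/21]
3 cabins opened.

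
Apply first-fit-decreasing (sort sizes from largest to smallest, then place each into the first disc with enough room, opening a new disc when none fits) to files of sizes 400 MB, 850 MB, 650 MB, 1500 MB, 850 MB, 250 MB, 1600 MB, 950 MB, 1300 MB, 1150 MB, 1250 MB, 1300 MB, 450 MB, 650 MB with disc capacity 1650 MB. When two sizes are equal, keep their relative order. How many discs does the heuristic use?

Sorted descending: 1600, 1500, 1300, 1300, 1250, 1150, 950, 850, 850, 650, 650, 450, 400, 250.
  1600 → disc 1 (new)  [load 1600/1650]
  1500 → disc 2 (new)  [load 1500/1650]
  1300 → disc 3 (new)  [load 1300/1650]
  1300 → disc 4 (new)  [load 1300/1650]
  1250 → disc 5 (new)  [load 1250/1650]
  1150 → disc 6 (new)  [load 1150/1650]
  950 → disc 7 (new)  [load 950/1650]
  850 → disc 8 (new)  [load 850/1650]
  850 → disc 9 (new)  [load 850/1650]
  650 → disc 7  [load 1600/1650]
  650 → disc 8  [load 1500/1650]
  450 → disc 6  [load 1600/1650]
  400 → disc 5  [load 1650/1650]
  250 → disc 3  [load 1550/1650]
9 discs opened.

9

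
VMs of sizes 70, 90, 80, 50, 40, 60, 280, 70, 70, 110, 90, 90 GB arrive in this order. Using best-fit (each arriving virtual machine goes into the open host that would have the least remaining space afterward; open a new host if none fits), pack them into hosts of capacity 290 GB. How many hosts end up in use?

4

  70 → host 1 (new)  [load 70/290]
  90 → host 1  [load 160/290]
  80 → host 1  [load 240/290]
  50 → host 1  [load 290/290]
  40 → host 2 (new)  [load 40/290]
  60 → host 2  [load 100/290]
  280 → host 3 (new)  [load 280/290]
  70 → host 2  [load 170/290]
  70 → host 2  [load 240/290]
  110 → host 4 (new)  [load 110/290]
  90 → host 4  [load 200/290]
  90 → host 4  [load 290/290]
4 hosts opened.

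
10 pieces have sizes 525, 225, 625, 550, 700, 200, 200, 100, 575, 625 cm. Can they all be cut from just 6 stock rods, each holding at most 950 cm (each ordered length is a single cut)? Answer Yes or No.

A valid assignment using 6 stock rods:
  stock rod 1: 700 + 225 = 925
  stock rod 2: 625 + 200 + 100 = 925
  stock rod 3: 625 + 200 = 825
  stock rod 4: 575 = 575
  stock rod 5: 550 = 550
  stock rod 6: 525 = 525
Every load is within 950 cm, so 6 stock rods suffice.

Yes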